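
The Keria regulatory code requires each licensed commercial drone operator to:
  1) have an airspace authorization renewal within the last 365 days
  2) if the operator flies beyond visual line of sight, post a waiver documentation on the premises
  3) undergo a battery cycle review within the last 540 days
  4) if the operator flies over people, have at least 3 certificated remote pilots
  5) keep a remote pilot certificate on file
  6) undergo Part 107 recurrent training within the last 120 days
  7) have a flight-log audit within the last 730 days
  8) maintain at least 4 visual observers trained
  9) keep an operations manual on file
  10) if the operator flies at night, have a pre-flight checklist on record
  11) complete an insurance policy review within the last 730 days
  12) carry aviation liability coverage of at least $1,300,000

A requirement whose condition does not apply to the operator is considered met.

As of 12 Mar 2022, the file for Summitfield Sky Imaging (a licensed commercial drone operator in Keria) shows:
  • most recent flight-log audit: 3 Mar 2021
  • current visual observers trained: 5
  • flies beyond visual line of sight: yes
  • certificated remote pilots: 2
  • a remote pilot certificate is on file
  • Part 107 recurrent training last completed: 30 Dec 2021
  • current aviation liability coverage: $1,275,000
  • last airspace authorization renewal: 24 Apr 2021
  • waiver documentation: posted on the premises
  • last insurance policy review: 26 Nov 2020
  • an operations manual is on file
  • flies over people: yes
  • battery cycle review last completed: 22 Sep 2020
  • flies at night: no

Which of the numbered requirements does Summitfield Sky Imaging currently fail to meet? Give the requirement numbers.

4, 12

1. airspace authorization renewal 322 days ago vs limit 365 → met
2. condition 'flies beyond visual line of sight' holds; waiver documentation present → met
3. battery cycle review 536 days ago vs limit 540 → met
4. condition 'flies over people' holds; certificated remote pilots 2 < 3 → not met
5. remote pilot certificate present → met
6. Part 107 recurrent training 72 days ago vs limit 120 → met
7. flight-log audit 374 days ago vs limit 730 → met
8. visual observers trained 5 ≥ 4 → met
9. operations manual present → met
10. condition 'flies at night' does not hold → requirement n/a → met
11. insurance policy review 471 days ago vs limit 730 → met
12. aviation liability coverage $1,275,000 < $1,300,000 → not met
Not met: 4, 12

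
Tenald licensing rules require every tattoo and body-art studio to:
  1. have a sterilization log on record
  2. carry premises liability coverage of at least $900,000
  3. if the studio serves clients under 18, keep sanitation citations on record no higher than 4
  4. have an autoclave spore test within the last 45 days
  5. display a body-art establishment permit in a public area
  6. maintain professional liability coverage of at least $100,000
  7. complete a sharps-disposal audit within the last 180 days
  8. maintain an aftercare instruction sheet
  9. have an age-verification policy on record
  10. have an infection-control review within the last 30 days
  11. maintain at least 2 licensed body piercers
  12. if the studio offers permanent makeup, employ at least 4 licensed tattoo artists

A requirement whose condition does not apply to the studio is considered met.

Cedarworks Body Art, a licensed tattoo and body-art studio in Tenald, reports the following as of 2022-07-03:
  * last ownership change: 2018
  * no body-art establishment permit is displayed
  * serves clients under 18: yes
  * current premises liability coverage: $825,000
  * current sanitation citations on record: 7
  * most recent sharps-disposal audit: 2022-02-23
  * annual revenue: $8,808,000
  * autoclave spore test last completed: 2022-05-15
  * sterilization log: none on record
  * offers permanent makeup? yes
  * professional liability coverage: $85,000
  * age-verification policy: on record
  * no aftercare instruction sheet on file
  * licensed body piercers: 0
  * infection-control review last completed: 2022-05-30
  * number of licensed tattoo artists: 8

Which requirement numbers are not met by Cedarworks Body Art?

1. sterilization log absent → not met
2. premises liability coverage $825,000 < $900,000 → not met
3. condition 'serves clients under 18' holds; sanitation citations on record 7 > 4 → not met
4. autoclave spore test 49 days ago vs limit 45 → not met
5. body-art establishment permit absent → not met
6. professional liability coverage $85,000 < $100,000 → not met
7. sharps-disposal audit 130 days ago vs limit 180 → met
8. aftercare instruction sheet absent → not met
9. age-verification policy present → met
10. infection-control review 34 days ago vs limit 30 → not met
11. licensed body piercers 0 < 2 → not met
12. condition 'offers permanent makeup' holds; licensed tattoo artists 8 ≥ 4 → met
Not met: 1, 2, 3, 4, 5, 6, 8, 10, 11

1, 2, 3, 4, 5, 6, 8, 10, 11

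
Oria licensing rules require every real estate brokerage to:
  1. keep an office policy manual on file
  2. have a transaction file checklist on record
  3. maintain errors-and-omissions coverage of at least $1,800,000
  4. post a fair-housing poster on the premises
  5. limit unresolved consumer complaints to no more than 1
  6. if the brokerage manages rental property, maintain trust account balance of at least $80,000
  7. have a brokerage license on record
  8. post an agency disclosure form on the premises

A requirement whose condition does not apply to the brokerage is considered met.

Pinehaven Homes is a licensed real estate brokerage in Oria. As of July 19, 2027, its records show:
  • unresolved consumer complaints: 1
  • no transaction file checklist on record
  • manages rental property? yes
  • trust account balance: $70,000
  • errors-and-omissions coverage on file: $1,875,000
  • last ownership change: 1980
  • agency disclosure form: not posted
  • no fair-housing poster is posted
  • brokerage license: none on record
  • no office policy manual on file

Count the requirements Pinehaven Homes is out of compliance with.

1. office policy manual absent → not met
2. transaction file checklist absent → not met
3. errors-and-omissions coverage $1,875,000 ≥ $1,800,000 → met
4. fair-housing poster absent → not met
5. unresolved consumer complaints 1 ≤ 1 → met
6. condition 'manages rental property' holds; trust account balance $70,000 < $80,000 → not met
7. brokerage license absent → not met
8. agency disclosure form absent → not met
Not met: 6 of 8

6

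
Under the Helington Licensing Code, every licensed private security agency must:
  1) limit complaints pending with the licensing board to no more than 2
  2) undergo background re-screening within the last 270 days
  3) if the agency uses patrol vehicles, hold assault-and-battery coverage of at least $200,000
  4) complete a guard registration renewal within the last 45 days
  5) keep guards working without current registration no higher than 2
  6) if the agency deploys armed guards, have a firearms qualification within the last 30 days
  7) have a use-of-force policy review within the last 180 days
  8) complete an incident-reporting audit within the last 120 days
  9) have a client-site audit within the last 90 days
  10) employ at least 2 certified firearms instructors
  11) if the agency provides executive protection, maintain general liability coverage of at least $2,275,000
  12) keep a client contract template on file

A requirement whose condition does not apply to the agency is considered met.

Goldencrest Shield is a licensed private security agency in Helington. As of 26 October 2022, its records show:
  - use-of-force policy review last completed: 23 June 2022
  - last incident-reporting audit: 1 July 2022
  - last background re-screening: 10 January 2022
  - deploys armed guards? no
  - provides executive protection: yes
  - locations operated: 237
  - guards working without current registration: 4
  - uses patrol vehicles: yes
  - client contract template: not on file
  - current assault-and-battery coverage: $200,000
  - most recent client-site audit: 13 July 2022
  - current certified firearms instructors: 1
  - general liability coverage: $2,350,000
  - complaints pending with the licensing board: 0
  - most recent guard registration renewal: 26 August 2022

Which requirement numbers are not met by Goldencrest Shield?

1. complaints pending with the licensing board 0 ≤ 2 → met
2. background re-screening 289 days ago vs limit 270 → not met
3. condition 'uses patrol vehicles' holds; assault-and-battery coverage $200,000 ≥ $200,000 → met
4. guard registration renewal 61 days ago vs limit 45 → not met
5. guards working without current registration 4 > 2 → not met
6. condition 'deploys armed guards' does not hold → requirement n/a → met
7. use-of-force policy review 125 days ago vs limit 180 → met
8. incident-reporting audit 117 days ago vs limit 120 → met
9. client-site audit 105 days ago vs limit 90 → not met
10. certified firearms instructors 1 < 2 → not met
11. condition 'provides executive protection' holds; general liability coverage $2,350,000 ≥ $2,275,000 → met
12. client contract template absent → not met
Not met: 2, 4, 5, 9, 10, 12

2, 4, 5, 9, 10, 12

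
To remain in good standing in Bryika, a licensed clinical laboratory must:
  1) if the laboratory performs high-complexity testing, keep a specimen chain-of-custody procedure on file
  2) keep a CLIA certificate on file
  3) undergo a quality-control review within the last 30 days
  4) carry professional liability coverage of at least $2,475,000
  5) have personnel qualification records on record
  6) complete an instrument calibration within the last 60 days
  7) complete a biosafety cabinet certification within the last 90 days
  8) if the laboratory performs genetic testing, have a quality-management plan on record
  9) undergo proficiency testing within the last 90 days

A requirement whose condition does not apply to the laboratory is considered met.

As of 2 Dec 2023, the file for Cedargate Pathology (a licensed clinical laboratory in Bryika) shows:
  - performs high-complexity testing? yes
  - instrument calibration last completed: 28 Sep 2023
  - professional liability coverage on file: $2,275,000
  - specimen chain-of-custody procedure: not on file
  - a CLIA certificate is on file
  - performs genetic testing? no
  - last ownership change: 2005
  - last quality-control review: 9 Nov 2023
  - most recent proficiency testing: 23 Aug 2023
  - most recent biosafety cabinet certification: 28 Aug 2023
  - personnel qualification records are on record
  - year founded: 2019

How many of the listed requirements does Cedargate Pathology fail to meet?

5

1. condition 'performs high-complexity testing' holds; specimen chain-of-custody procedure absent → not met
2. CLIA certificate present → met
3. quality-control review 23 days ago vs limit 30 → met
4. professional liability coverage $2,275,000 < $2,475,000 → not met
5. personnel qualification records present → met
6. instrument calibration 65 days ago vs limit 60 → not met
7. biosafety cabinet certification 96 days ago vs limit 90 → not met
8. condition 'performs genetic testing' does not hold → requirement n/a → met
9. proficiency testing 101 days ago vs limit 90 → not met
Not met: 5 of 9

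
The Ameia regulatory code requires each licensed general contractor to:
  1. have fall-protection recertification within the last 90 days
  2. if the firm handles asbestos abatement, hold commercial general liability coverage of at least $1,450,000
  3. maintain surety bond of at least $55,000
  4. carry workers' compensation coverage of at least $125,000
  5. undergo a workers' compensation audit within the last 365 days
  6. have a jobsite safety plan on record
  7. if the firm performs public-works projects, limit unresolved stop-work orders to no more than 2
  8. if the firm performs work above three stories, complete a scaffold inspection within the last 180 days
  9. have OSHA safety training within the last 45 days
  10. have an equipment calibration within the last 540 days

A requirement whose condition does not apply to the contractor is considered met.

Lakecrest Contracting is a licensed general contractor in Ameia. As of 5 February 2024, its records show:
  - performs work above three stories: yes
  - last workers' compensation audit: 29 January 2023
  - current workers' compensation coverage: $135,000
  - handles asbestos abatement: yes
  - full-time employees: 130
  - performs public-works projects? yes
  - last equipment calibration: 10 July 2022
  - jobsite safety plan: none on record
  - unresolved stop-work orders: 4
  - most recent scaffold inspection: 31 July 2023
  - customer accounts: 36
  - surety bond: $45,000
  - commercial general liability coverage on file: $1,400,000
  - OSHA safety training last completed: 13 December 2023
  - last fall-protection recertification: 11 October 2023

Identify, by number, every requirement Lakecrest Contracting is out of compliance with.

1, 2, 3, 5, 6, 7, 8, 9, 10

1. fall-protection recertification 117 days ago vs limit 90 → not met
2. condition 'handles asbestos abatement' holds; commercial general liability coverage $1,400,000 < $1,450,000 → not met
3. surety bond $45,000 < $55,000 → not met
4. workers' compensation coverage $135,000 ≥ $125,000 → met
5. workers' compensation audit 372 days ago vs limit 365 → not met
6. jobsite safety plan absent → not met
7. condition 'performs public-works projects' holds; unresolved stop-work orders 4 > 2 → not met
8. condition 'performs work above three stories' holds; scaffold inspection 189 days ago vs limit 180 → not met
9. OSHA safety training 54 days ago vs limit 45 → not met
10. equipment calibration 575 days ago vs limit 540 → not met
Not met: 1, 2, 3, 5, 6, 7, 8, 9, 10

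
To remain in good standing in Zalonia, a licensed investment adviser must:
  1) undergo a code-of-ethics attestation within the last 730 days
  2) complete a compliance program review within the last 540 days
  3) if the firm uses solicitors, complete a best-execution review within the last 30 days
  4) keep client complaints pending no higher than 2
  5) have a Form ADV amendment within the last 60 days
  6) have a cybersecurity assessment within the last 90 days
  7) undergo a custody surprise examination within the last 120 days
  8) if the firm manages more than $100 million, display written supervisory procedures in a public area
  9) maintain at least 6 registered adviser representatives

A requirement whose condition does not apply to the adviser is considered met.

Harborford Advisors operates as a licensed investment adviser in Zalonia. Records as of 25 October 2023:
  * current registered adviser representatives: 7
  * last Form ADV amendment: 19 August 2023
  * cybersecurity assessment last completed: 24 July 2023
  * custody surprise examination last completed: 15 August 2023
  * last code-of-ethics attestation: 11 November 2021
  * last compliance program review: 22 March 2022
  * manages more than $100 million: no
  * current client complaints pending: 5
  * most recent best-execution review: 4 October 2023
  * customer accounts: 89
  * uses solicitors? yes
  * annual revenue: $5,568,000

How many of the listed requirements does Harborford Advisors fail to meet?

1. code-of-ethics attestation 713 days ago vs limit 730 → met
2. compliance program review 582 days ago vs limit 540 → not met
3. condition 'uses solicitors' holds; best-execution review 21 days ago vs limit 30 → met
4. client complaints pending 5 > 2 → not met
5. Form ADV amendment 67 days ago vs limit 60 → not met
6. cybersecurity assessment 93 days ago vs limit 90 → not met
7. custody surprise examination 71 days ago vs limit 120 → met
8. condition 'manages more than $100 million' does not hold → requirement n/a → met
9. registered adviser representatives 7 ≥ 6 → met
Not met: 4 of 9

4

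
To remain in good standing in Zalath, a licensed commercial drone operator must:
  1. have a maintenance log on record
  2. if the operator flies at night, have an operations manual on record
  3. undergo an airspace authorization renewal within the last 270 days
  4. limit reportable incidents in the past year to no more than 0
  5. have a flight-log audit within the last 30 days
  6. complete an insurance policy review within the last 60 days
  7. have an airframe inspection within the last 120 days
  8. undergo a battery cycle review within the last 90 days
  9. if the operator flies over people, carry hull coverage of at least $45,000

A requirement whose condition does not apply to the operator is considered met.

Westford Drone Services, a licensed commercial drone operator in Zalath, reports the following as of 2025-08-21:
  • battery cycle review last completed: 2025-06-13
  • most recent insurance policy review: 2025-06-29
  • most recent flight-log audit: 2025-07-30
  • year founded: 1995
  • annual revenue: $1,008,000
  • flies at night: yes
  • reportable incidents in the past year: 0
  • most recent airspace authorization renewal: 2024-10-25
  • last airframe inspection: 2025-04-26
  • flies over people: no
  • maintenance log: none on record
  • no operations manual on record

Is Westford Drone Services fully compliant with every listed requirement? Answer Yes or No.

No

1. maintenance log absent → not met
2. condition 'flies at night' holds; operations manual absent → not met
3. airspace authorization renewal 300 days ago vs limit 270 → not met
4. reportable incidents in the past year 0 ≤ 0 → met
5. flight-log audit 22 days ago vs limit 30 → met
6. insurance policy review 53 days ago vs limit 60 → met
7. airframe inspection 117 days ago vs limit 120 → met
8. battery cycle review 69 days ago vs limit 90 → met
9. condition 'flies over people' does not hold → requirement n/a → met
Not met: 1, 2, 3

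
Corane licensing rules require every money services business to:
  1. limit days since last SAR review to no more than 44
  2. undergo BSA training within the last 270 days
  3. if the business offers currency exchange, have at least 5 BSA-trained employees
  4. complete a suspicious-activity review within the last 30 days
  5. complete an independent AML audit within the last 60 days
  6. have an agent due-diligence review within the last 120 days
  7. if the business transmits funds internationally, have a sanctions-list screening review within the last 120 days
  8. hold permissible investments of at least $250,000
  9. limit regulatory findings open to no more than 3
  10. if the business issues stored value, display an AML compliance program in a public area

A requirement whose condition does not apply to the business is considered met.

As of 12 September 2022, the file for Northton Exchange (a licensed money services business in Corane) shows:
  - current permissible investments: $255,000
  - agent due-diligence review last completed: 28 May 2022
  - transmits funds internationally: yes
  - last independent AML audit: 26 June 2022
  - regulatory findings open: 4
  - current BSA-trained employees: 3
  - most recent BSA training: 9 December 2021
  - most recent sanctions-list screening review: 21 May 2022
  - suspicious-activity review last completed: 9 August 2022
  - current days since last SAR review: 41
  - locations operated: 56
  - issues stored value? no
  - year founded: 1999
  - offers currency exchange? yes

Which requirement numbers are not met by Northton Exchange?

2, 3, 4, 5, 9

1. days since last SAR review 41 ≤ 44 → met
2. BSA training 277 days ago vs limit 270 → not met
3. condition 'offers currency exchange' holds; BSA-trained employees 3 < 5 → not met
4. suspicious-activity review 34 days ago vs limit 30 → not met
5. independent AML audit 78 days ago vs limit 60 → not met
6. agent due-diligence review 107 days ago vs limit 120 → met
7. condition 'transmits funds internationally' holds; sanctions-list screening review 114 days ago vs limit 120 → met
8. permissible investments $255,000 ≥ $250,000 → met
9. regulatory findings open 4 > 3 → not met
10. condition 'issues stored value' does not hold → requirement n/a → met
Not met: 2, 3, 4, 5, 9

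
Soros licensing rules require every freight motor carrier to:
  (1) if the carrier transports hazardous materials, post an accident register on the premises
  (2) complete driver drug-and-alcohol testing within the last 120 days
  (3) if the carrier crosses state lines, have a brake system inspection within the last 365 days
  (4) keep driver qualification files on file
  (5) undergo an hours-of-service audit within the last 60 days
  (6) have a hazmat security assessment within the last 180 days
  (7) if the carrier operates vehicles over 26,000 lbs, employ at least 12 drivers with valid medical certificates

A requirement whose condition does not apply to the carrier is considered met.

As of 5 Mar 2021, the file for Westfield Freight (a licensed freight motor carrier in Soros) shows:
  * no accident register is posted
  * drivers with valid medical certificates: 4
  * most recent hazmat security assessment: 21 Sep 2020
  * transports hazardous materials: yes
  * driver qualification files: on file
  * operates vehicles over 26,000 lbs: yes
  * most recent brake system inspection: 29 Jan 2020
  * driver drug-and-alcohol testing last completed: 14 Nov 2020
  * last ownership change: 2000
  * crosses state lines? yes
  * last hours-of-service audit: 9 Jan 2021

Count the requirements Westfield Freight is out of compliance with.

3

1. condition 'transports hazardous materials' holds; accident register absent → not met
2. driver drug-and-alcohol testing 111 days ago vs limit 120 → met
3. condition 'crosses state lines' holds; brake system inspection 401 days ago vs limit 365 → not met
4. driver qualification files present → met
5. hours-of-service audit 55 days ago vs limit 60 → met
6. hazmat security assessment 165 days ago vs limit 180 → met
7. condition 'operates vehicles over 26,000 lbs' holds; drivers with valid medical certificates 4 < 12 → not met
Not met: 3 of 7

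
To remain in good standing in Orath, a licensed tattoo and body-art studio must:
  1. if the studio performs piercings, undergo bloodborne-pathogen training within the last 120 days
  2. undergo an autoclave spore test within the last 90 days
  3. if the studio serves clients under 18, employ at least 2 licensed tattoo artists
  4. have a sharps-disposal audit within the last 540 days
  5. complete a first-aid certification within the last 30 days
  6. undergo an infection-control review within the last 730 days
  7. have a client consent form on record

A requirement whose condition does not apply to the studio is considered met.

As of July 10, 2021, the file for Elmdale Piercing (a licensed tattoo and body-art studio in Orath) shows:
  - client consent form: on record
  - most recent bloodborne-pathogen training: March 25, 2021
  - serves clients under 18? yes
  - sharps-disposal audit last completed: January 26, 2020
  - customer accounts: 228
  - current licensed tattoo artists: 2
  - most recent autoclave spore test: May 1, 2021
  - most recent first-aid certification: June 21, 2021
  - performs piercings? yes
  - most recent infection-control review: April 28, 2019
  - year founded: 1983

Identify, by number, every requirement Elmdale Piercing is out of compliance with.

1. condition 'performs piercings' holds; bloodborne-pathogen training 107 days ago vs limit 120 → met
2. autoclave spore test 70 days ago vs limit 90 → met
3. condition 'serves clients under 18' holds; licensed tattoo artists 2 ≥ 2 → met
4. sharps-disposal audit 531 days ago vs limit 540 → met
5. first-aid certification 19 days ago vs limit 30 → met
6. infection-control review 804 days ago vs limit 730 → not met
7. client consent form present → met
Not met: 6

6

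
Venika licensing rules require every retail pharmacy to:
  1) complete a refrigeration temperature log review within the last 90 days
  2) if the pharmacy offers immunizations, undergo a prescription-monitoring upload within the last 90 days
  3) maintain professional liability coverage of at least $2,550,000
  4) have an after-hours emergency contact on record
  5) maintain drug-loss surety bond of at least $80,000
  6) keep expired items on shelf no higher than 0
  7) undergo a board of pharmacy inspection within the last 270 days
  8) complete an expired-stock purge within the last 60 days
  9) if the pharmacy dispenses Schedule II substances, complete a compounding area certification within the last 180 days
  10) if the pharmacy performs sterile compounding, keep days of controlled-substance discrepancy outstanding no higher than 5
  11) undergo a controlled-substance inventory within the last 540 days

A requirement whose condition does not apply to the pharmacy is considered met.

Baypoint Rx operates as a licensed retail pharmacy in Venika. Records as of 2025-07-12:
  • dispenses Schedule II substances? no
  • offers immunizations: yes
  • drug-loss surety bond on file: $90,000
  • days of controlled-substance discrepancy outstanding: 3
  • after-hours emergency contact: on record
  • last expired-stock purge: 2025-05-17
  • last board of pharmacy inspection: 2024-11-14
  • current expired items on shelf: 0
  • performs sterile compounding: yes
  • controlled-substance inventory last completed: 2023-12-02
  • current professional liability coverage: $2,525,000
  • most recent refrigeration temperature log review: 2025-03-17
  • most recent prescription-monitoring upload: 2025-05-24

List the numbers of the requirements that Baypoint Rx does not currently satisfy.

1. refrigeration temperature log review 117 days ago vs limit 90 → not met
2. condition 'offers immunizations' holds; prescription-monitoring upload 49 days ago vs limit 90 → met
3. professional liability coverage $2,525,000 < $2,550,000 → not met
4. after-hours emergency contact present → met
5. drug-loss surety bond $90,000 ≥ $80,000 → met
6. expired items on shelf 0 ≤ 0 → met
7. board of pharmacy inspection 240 days ago vs limit 270 → met
8. expired-stock purge 56 days ago vs limit 60 → met
9. condition 'dispenses Schedule II substances' does not hold → requirement n/a → met
10. condition 'performs sterile compounding' holds; days of controlled-substance discrepancy outstanding 3 ≤ 5 → met
11. controlled-substance inventory 588 days ago vs limit 540 → not met
Not met: 1, 3, 11

1, 3, 11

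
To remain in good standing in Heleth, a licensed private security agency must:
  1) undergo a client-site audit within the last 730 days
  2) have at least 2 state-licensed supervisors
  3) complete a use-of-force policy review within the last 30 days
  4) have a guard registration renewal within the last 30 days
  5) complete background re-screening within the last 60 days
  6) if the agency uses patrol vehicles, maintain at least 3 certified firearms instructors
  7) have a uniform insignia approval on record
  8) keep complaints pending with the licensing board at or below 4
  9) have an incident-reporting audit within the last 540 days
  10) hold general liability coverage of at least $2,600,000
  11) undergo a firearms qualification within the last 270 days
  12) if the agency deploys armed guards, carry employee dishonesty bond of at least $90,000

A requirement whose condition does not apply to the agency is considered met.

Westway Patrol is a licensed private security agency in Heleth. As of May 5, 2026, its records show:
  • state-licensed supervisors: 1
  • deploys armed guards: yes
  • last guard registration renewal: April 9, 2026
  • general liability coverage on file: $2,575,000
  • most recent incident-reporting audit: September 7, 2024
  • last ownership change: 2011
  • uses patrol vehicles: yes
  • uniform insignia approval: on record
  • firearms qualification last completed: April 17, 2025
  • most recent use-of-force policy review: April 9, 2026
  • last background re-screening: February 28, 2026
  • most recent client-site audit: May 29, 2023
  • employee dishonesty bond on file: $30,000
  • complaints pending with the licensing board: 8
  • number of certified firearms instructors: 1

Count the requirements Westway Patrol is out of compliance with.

1. client-site audit 1072 days ago vs limit 730 → not met
2. state-licensed supervisors 1 < 2 → not met
3. use-of-force policy review 26 days ago vs limit 30 → met
4. guard registration renewal 26 days ago vs limit 30 → met
5. background re-screening 66 days ago vs limit 60 → not met
6. condition 'uses patrol vehicles' holds; certified firearms instructors 1 < 3 → not met
7. uniform insignia approval present → met
8. complaints pending with the licensing board 8 > 4 → not met
9. incident-reporting audit 605 days ago vs limit 540 → not met
10. general liability coverage $2,575,000 < $2,600,000 → not met
11. firearms qualification 383 days ago vs limit 270 → not met
12. condition 'deploys armed guards' holds; employee dishonesty bond $30,000 < $90,000 → not met
Not met: 9 of 12

9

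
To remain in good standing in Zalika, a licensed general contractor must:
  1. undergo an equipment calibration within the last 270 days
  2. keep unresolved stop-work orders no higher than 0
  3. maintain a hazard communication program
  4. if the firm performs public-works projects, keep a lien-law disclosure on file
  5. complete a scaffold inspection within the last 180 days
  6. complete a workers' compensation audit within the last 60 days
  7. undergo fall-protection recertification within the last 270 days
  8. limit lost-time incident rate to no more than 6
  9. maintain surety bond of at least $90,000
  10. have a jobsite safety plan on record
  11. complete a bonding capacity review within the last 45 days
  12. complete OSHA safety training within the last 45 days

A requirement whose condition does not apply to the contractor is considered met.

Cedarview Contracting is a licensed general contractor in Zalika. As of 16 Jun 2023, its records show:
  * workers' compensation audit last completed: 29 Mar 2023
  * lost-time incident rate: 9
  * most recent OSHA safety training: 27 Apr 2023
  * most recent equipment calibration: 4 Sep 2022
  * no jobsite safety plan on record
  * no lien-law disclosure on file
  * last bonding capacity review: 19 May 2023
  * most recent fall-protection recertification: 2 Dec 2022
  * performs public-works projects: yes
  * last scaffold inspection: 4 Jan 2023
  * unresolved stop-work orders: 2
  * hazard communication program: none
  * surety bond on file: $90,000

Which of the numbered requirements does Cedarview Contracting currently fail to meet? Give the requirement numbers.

1. equipment calibration 285 days ago vs limit 270 → not met
2. unresolved stop-work orders 2 > 0 → not met
3. hazard communication program absent → not met
4. condition 'performs public-works projects' holds; lien-law disclosure absent → not met
5. scaffold inspection 163 days ago vs limit 180 → met
6. workers' compensation audit 79 days ago vs limit 60 → not met
7. fall-protection recertification 196 days ago vs limit 270 → met
8. lost-time incident rate 9 > 6 → not met
9. surety bond $90,000 ≥ $90,000 → met
10. jobsite safety plan absent → not met
11. bonding capacity review 28 days ago vs limit 45 → met
12. OSHA safety training 50 days ago vs limit 45 → not met
Not met: 1, 2, 3, 4, 6, 8, 10, 12

1, 2, 3, 4, 6, 8, 10, 12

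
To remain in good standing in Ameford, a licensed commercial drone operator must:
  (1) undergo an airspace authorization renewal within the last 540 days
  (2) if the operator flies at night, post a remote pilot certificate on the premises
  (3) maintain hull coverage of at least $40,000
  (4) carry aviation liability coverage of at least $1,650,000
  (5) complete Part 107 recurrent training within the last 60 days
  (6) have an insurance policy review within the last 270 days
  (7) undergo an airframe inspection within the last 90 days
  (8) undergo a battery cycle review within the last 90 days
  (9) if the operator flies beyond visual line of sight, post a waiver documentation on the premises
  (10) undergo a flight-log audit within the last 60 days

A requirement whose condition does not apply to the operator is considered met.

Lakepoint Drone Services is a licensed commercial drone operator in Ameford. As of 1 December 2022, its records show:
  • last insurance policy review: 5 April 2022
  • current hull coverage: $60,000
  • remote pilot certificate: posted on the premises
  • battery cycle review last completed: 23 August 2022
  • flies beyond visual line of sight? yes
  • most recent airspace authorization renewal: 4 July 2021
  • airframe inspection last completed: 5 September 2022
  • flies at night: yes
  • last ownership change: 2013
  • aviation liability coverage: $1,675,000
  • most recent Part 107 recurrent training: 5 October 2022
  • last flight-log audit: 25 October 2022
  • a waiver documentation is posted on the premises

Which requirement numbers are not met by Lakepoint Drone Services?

8

1. airspace authorization renewal 515 days ago vs limit 540 → met
2. condition 'flies at night' holds; remote pilot certificate present → met
3. hull coverage $60,000 ≥ $40,000 → met
4. aviation liability coverage $1,675,000 ≥ $1,650,000 → met
5. Part 107 recurrent training 57 days ago vs limit 60 → met
6. insurance policy review 240 days ago vs limit 270 → met
7. airframe inspection 87 days ago vs limit 90 → met
8. battery cycle review 100 days ago vs limit 90 → not met
9. condition 'flies beyond visual line of sight' holds; waiver documentation present → met
10. flight-log audit 37 days ago vs limit 60 → met
Not met: 8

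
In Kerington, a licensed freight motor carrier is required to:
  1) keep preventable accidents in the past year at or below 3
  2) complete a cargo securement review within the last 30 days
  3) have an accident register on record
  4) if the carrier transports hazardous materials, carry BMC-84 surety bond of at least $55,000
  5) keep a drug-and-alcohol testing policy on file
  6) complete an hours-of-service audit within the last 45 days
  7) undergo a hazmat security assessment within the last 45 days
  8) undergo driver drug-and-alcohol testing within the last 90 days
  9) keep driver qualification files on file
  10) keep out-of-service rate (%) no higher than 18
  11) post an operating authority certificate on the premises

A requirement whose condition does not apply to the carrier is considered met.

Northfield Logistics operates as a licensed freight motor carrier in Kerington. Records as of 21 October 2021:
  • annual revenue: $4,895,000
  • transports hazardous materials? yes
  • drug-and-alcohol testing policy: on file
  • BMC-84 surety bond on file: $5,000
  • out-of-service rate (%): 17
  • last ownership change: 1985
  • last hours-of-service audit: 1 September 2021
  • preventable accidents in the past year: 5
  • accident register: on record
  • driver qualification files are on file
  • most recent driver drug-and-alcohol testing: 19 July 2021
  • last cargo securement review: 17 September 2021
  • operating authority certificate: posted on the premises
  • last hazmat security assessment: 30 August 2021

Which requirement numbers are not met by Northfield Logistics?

1, 2, 4, 6, 7, 8

1. preventable accidents in the past year 5 > 3 → not met
2. cargo securement review 34 days ago vs limit 30 → not met
3. accident register present → met
4. condition 'transports hazardous materials' holds; BMC-84 surety bond $5,000 < $55,000 → not met
5. drug-and-alcohol testing policy present → met
6. hours-of-service audit 50 days ago vs limit 45 → not met
7. hazmat security assessment 52 days ago vs limit 45 → not met
8. driver drug-and-alcohol testing 94 days ago vs limit 90 → not met
9. driver qualification files present → met
10. out-of-service rate (%) 17 ≤ 18 → met
11. operating authority certificate present → met
Not met: 1, 2, 4, 6, 7, 8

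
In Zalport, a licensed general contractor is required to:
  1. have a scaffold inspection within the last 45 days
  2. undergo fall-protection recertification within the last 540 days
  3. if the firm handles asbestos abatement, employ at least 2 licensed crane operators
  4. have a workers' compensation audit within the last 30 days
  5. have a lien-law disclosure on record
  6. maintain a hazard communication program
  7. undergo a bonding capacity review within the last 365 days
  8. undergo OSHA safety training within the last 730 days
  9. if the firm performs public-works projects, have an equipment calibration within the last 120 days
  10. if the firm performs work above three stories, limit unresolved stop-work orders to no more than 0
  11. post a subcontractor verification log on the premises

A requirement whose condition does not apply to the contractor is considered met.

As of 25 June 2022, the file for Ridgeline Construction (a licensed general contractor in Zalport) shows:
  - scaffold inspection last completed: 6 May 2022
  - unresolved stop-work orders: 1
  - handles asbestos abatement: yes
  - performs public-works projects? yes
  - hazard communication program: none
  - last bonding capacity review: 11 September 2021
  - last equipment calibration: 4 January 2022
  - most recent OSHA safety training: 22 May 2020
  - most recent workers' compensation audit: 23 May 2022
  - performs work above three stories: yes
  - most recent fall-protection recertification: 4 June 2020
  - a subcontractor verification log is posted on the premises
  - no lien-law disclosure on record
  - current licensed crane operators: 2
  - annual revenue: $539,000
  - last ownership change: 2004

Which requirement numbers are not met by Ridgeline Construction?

1. scaffold inspection 50 days ago vs limit 45 → not met
2. fall-protection recertification 751 days ago vs limit 540 → not met
3. condition 'handles asbestos abatement' holds; licensed crane operators 2 ≥ 2 → met
4. workers' compensation audit 33 days ago vs limit 30 → not met
5. lien-law disclosure absent → not met
6. hazard communication program absent → not met
7. bonding capacity review 287 days ago vs limit 365 → met
8. OSHA safety training 764 days ago vs limit 730 → not met
9. condition 'performs public-works projects' holds; equipment calibration 172 days ago vs limit 120 → not met
10. condition 'performs work above three stories' holds; unresolved stop-work orders 1 > 0 → not met
11. subcontractor verification log present → met
Not met: 1, 2, 4, 5, 6, 8, 9, 10

1, 2, 4, 5, 6, 8, 9, 10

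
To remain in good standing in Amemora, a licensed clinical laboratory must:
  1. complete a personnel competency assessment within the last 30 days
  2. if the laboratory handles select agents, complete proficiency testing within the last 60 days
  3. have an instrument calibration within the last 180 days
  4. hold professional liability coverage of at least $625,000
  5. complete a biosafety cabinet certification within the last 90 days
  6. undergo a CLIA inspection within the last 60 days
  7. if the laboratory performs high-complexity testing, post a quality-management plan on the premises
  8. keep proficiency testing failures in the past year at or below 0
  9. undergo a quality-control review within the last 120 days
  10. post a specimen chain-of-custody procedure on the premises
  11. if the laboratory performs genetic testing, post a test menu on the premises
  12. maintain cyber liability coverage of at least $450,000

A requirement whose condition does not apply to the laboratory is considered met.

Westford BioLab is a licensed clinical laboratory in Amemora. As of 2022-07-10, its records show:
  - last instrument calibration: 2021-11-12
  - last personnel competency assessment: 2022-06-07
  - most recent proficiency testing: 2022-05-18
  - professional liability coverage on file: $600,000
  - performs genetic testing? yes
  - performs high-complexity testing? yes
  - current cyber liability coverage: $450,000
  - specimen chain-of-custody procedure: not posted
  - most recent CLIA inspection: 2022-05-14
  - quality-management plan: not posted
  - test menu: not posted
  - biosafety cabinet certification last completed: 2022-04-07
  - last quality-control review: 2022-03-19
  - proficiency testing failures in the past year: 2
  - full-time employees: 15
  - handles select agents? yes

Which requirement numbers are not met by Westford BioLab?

1. personnel competency assessment 33 days ago vs limit 30 → not met
2. condition 'handles select agents' holds; proficiency testing 53 days ago vs limit 60 → met
3. instrument calibration 240 days ago vs limit 180 → not met
4. professional liability coverage $600,000 < $625,000 → not met
5. biosafety cabinet certification 94 days ago vs limit 90 → not met
6. CLIA inspection 57 days ago vs limit 60 → met
7. condition 'performs high-complexity testing' holds; quality-management plan absent → not met
8. proficiency testing failures in the past year 2 > 0 → not met
9. quality-control review 113 days ago vs limit 120 → met
10. specimen chain-of-custody procedure absent → not met
11. condition 'performs genetic testing' holds; test menu absent → not met
12. cyber liability coverage $450,000 ≥ $450,000 → met
Not met: 1, 3, 4, 5, 7, 8, 10, 11

1, 3, 4, 5, 7, 8, 10, 11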